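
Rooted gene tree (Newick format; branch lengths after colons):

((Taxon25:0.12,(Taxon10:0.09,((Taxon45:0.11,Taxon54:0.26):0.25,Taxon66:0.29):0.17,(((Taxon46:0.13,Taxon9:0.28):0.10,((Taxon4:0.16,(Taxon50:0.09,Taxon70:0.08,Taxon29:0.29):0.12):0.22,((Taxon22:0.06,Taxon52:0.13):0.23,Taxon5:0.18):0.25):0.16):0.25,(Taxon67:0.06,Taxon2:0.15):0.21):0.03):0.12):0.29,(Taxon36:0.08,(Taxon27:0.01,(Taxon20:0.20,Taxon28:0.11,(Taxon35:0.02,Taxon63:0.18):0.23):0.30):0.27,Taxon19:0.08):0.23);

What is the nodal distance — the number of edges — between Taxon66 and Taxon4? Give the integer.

7

The MRCA of Taxon66 and Taxon4 is the node subtending (Taxon10,((Taxon45,Taxon54),Taxon66),(((Taxon46,Taxon9),((Taxon4,(Taxon50,Taxon70,Taxon29)),((Taxon22,Taxon52),Taxon5))),(Taxon67,Taxon2))).
From Taxon66 up to that node: 2 branches. From Taxon4 up to the same node: 5 branches. Total: 2 + 5 = 7.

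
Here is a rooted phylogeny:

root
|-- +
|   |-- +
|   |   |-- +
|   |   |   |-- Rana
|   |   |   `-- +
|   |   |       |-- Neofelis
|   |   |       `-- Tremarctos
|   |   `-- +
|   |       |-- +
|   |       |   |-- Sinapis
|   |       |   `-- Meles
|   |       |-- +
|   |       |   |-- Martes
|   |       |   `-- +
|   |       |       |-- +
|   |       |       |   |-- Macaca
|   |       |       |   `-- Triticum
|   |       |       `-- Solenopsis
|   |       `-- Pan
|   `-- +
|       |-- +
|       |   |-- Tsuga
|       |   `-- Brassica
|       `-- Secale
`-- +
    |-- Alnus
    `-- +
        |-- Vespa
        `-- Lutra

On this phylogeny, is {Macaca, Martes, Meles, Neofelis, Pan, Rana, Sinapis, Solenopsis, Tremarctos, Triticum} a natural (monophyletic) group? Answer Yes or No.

Yes

The most recent common ancestor of these taxa subtends ((Rana,(Neofelis,Tremarctos)),((Sinapis,Meles),(Martes,((Macaca,Triticum),Solenopsis)),Pan)).
That clade has exactly 10 tips — every listed taxon and nothing else — so the group is monophyletic.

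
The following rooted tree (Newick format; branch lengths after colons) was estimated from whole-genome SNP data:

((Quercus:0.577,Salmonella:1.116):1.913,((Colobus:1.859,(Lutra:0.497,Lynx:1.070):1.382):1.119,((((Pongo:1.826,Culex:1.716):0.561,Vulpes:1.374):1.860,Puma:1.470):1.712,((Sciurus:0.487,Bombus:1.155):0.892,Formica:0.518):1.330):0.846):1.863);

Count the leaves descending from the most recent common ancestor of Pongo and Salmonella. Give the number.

12

The MRCA of Pongo and Salmonella is the root, so the clade is the entire tree.
That clade contains 12 terminal taxa: Bombus, Colobus, Culex, Formica, Lutra, Lynx, Pongo, Puma, Quercus, Salmonella, Sciurus, Vulpes.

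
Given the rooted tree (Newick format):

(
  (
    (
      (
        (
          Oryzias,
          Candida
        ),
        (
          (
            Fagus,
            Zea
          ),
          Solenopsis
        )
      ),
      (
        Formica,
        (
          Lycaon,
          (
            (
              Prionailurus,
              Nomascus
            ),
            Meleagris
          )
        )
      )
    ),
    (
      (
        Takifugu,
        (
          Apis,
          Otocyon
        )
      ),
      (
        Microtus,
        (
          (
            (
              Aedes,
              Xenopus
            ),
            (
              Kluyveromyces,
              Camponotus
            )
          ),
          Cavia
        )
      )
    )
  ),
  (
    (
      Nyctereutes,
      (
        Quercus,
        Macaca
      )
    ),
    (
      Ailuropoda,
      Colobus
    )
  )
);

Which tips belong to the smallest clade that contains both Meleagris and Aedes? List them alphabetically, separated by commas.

Tracing Meleagris: it sits inside ((Prionailurus,Nomascus),Meleagris).
Tracing Aedes: it sits inside (Aedes,Xenopus).
The smallest clade enclosing both is ((((Oryzias,Candida),((Fagus,Zea),Solenopsis)),(Formica,(Lycaon,((Prionailurus,Nomascus),Meleagris)))),((Takifugu,(Apis,Otocyon)),(Microtus,(((Aedes,Xenopus),(Kluyveromyces,Camponotus)),Cavia)))); the answer is its 19 terminal taxa in alphabetical order.

Aedes, Apis, Camponotus, Candida, Cavia, Fagus, Formica, Kluyveromyces, Lycaon, Meleagris, Microtus, Nomascus, Oryzias, Otocyon, Prionailurus, Solenopsis, Takifugu, Xenopus, Zea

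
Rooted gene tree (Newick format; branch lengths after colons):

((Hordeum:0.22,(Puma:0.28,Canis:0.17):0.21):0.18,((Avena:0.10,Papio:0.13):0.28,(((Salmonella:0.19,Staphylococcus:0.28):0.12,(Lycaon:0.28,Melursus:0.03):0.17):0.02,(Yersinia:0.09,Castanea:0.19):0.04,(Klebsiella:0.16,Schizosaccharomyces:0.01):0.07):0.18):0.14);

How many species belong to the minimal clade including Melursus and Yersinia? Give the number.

The MRCA of Melursus and Yersinia is the node subtending (((Salmonella,Staphylococcus),(Lycaon,Melursus)),(Yersinia,Castanea),(Klebsiella,Schizosaccharomyces)).
That clade contains 8 terminal taxa: Castanea, Klebsiella, Lycaon, Melursus, Salmonella, Schizosaccharomyces, Staphylococcus, Yersinia.

8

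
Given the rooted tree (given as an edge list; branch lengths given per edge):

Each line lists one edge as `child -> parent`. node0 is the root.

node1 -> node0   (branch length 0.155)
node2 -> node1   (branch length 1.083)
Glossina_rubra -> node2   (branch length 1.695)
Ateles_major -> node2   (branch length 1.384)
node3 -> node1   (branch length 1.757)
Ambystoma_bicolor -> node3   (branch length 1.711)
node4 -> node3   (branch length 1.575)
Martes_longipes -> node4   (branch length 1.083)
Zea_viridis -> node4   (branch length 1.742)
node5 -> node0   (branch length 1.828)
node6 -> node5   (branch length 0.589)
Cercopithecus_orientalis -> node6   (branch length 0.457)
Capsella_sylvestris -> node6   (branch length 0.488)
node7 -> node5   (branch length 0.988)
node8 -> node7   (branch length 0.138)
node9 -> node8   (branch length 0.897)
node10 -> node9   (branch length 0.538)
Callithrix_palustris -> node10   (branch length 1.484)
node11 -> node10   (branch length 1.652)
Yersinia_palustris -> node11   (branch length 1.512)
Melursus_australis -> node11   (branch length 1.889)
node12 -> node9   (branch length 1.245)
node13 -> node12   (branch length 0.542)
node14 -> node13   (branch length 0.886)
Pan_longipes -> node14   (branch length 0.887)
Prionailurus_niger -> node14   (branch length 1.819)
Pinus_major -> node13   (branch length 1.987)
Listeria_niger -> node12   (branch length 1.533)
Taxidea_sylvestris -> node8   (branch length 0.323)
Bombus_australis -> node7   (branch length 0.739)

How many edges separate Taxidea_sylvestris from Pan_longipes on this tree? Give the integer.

The MRCA of Taxidea_sylvestris and Pan_longipes is the node subtending (((Callithrix_palustris,(Yersinia_palustris,Melursus_australis)),(((Pan_longipes,Prionailurus_niger),Pinus_major),Listeria_niger)),Taxidea_sylvestris).
From Taxidea_sylvestris up to that node: 1 branch. From Pan_longipes up to the same node: 5 branches. Total: 1 + 5 = 6.

6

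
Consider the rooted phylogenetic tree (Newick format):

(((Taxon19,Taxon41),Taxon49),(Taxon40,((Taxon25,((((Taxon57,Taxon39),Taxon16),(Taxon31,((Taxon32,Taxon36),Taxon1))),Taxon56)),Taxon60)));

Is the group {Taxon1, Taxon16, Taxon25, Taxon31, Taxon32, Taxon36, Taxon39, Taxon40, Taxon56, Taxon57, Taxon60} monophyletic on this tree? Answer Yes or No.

The most recent common ancestor of these taxa subtends (Taxon40,((Taxon25,((((Taxon57,Taxon39),Taxon16),(Taxon31,((Taxon32,Taxon36),Taxon1))),Taxon56)),Taxon60)).
That clade has exactly 11 tips — every listed taxon and nothing else — so the group is monophyletic.

Yes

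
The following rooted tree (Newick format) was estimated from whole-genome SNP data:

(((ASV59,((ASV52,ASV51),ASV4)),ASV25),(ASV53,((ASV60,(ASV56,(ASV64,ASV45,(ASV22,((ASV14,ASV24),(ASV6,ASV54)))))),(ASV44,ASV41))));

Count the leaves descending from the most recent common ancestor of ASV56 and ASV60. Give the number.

9

The MRCA of ASV56 and ASV60 is the node subtending (ASV60,(ASV56,(ASV64,ASV45,(ASV22,((ASV14,ASV24),(ASV6,ASV54)))))).
That clade contains 9 terminal taxa: ASV14, ASV22, ASV24, ASV45, ASV54, ASV56, ASV6, ASV60, ASV64.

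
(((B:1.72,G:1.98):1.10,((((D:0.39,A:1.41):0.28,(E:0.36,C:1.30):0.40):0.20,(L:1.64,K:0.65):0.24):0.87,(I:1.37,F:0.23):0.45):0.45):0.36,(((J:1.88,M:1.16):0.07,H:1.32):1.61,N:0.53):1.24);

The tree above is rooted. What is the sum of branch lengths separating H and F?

5.66

The path runs H → … → MRCA → … → F; the MRCA is the root of the tree.
Branch lengths along that path: 1.32 + 1.61 + 1.24 + 0.36 + 0.45 + 0.45 + 0.23 = 5.66.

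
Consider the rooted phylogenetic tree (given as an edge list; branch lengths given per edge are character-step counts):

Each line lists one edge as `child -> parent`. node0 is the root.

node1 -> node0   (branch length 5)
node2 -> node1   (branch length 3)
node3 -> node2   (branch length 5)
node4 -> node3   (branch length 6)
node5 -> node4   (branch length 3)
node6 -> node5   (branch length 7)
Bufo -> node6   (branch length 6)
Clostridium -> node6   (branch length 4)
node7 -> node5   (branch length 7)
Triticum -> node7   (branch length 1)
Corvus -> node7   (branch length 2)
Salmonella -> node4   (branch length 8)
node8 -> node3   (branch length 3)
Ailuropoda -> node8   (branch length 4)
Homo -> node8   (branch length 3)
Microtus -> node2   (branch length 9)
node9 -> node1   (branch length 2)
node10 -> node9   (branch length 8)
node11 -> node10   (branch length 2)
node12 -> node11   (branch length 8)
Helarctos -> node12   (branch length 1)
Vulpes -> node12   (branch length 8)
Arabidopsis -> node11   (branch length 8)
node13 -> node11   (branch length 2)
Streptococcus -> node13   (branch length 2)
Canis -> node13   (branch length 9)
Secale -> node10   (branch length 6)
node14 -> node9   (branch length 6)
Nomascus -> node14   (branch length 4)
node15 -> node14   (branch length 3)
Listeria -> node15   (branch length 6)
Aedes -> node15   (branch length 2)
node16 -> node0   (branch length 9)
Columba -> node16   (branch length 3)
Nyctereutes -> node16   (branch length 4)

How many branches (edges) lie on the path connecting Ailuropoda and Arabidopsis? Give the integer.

The MRCA of Ailuropoda and Arabidopsis is the node subtending ((((((Bufo,Clostridium),(Triticum,Corvus)),Salmonella),(Ailuropoda,Homo)),Microtus),((((Helarctos,Vulpes),Arabidopsis,(Streptococcus,Canis)),Secale),(Nomascus,(Listeria,Aedes)))).
From Ailuropoda up to that node: 4 branches. From Arabidopsis up to the same node: 4 branches. Total: 4 + 4 = 8.

8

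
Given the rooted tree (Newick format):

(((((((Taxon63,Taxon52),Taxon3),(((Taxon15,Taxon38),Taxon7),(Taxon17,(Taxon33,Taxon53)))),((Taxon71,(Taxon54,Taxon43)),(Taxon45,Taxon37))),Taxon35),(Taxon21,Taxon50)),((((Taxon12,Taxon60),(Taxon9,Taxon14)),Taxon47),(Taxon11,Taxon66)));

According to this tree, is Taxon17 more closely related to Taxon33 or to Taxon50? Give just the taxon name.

The MRCA of Taxon17 and Taxon33 subtends (Taxon17,(Taxon33,Taxon53)) (3 taxa).
The MRCA of Taxon17 and Taxon50 subtends ((((((Taxon63,Taxon52),Taxon3),(((Taxon15,Taxon38),Taxon7),(Taxon17,(Taxon33,Taxon53)))),((Taxon71,(Taxon54,Taxon43)),(Taxon45,Taxon37))),Taxon35),(Taxon21,Taxon50)) (17 taxa).
The first is nested inside the second, so Taxon17 shares a more recent common ancestor with Taxon33.

Taxon33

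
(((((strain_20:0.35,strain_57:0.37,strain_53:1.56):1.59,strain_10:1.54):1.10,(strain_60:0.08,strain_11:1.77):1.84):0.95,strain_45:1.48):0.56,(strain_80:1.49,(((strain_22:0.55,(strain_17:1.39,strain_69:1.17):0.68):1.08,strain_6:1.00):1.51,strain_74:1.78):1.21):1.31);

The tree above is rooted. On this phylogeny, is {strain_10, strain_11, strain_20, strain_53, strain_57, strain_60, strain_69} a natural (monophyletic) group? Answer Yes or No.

The MRCA of the listed taxa is the root, so the smallest clade containing them is the whole tree.
That clade also contains strain_17, strain_22, strain_45, strain_6, strain_74, strain_80, which are not in the proposed group, so the group is not monophyletic.

No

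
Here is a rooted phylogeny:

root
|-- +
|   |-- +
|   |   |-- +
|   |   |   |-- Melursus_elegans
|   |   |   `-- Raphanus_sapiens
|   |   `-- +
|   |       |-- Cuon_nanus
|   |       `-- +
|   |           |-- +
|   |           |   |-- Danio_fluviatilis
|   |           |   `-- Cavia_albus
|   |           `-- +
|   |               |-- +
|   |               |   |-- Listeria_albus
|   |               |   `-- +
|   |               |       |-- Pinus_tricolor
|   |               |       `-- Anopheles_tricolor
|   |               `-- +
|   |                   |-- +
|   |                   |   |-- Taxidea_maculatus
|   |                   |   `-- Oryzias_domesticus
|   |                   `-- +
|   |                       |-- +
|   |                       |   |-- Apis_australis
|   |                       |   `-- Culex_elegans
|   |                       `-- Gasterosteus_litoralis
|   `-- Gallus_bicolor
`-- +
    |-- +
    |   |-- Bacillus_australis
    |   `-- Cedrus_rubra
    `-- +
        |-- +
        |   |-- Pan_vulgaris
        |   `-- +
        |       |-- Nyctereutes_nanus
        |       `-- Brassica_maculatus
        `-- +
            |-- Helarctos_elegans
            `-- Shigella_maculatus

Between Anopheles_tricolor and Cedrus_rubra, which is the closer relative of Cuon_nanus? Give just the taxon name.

Anopheles_tricolor

The MRCA of Cuon_nanus and Anopheles_tricolor subtends (Cuon_nanus,((Danio_fluviatilis,Cavia_albus),((Listeria_albus,(Pinus_tricolor,Anopheles_tricolor)),((Taxidea_maculatus,Oryzias_domesticus),((Apis_australis,Culex_elegans),Gasterosteus_litoralis))))) (11 taxa).
The MRCA of Cuon_nanus and Cedrus_rubra is the root, subtending the entire tree (21 taxa).
The first is nested inside the second, so Cuon_nanus shares a more recent common ancestor with Anopheles_tricolor.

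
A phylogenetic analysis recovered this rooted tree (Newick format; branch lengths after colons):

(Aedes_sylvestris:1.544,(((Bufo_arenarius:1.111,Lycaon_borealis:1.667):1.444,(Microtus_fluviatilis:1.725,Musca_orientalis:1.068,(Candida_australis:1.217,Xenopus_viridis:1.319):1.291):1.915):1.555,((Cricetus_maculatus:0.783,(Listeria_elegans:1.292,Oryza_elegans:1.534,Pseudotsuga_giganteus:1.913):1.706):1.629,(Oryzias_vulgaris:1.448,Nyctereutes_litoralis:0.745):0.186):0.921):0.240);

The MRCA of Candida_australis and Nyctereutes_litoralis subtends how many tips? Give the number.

The MRCA of Candida_australis and Nyctereutes_litoralis is the node subtending (((Bufo_arenarius,Lycaon_borealis),(Microtus_fluviatilis,Musca_orientalis,(Candida_australis,Xenopus_viridis))),((Cricetus_maculatus,(Listeria_elegans,Oryza_elegans,Pseudotsuga_giganteus)),(Oryzias_vulgaris,Nyctereutes_litoralis))).
That clade contains 12 terminal taxa: Bufo_arenarius, Candida_australis, Cricetus_maculatus, Listeria_elegans, Lycaon_borealis, Microtus_fluviatilis, Musca_orientalis, Nyctereutes_litoralis, Oryza_elegans, Oryzias_vulgaris, Pseudotsuga_giganteus, Xenopus_viridis.

12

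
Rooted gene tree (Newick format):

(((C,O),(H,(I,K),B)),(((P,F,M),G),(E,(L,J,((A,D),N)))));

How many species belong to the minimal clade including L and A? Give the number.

5

The MRCA of L and A is the node subtending (L,J,((A,D),N)).
That clade contains 5 terminal taxa: A, D, J, L, N.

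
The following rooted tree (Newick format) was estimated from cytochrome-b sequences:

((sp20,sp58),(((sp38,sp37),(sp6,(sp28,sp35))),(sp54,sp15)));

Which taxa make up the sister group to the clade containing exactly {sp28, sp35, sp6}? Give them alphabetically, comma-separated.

The clade containing exactly {sp28, sp35, sp6} attaches to the tree at the node subtending ((sp38,sp37),(sp6,(sp28,sp35))).
The other lineage descending from that same node — the sister group — is (sp38,sp37); its 2 tips in alphabetical order are the answer.

sp37, sp38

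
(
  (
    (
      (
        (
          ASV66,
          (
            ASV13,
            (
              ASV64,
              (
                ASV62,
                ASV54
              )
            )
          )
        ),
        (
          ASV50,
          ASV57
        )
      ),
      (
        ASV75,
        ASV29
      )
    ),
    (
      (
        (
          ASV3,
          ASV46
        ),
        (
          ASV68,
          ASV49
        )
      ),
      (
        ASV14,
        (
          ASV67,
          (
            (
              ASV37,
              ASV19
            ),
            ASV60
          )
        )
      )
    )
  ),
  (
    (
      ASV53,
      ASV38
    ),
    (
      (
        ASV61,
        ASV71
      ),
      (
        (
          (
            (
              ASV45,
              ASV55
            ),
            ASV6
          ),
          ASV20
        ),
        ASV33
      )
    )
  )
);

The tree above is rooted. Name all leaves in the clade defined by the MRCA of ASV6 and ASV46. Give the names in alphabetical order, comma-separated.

Tracing ASV6: it sits inside ((ASV45,ASV55),ASV6).
Tracing ASV46: it sits inside (ASV3,ASV46).
The smallest clade enclosing both is the whole tree (their MRCA is the root), so the answer is all 27 tips in alphabetical order.

ASV13, ASV14, ASV19, ASV20, ASV29, ASV3, ASV33, ASV37, ASV38, ASV45, ASV46, ASV49, ASV50, ASV53, ASV54, ASV55, ASV57, ASV6, ASV60, ASV61, ASV62, ASV64, ASV66, ASV67, ASV68, ASV71, ASV75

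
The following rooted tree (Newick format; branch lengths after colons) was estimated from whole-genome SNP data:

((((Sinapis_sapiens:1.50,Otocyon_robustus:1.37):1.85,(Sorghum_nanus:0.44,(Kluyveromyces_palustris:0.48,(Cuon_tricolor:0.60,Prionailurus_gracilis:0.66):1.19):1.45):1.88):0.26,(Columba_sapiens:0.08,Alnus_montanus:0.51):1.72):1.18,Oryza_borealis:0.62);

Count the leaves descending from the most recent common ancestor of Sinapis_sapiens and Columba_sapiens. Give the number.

8

The MRCA of Sinapis_sapiens and Columba_sapiens is the node subtending (((Sinapis_sapiens,Otocyon_robustus),(Sorghum_nanus,(Kluyveromyces_palustris,(Cuon_tricolor,Prionailurus_gracilis)))),(Columba_sapiens,Alnus_montanus)).
That clade contains 8 terminal taxa: Alnus_montanus, Columba_sapiens, Cuon_tricolor, Kluyveromyces_palustris, Otocyon_robustus, Prionailurus_gracilis, Sinapis_sapiens, Sorghum_nanus.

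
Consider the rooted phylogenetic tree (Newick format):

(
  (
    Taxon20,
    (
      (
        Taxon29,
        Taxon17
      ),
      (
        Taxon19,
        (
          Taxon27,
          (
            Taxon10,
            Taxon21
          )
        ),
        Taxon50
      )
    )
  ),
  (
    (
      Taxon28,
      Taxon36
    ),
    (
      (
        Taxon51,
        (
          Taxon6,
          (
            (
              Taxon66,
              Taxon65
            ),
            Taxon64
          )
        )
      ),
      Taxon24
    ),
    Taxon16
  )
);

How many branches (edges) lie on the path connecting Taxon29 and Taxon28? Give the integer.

7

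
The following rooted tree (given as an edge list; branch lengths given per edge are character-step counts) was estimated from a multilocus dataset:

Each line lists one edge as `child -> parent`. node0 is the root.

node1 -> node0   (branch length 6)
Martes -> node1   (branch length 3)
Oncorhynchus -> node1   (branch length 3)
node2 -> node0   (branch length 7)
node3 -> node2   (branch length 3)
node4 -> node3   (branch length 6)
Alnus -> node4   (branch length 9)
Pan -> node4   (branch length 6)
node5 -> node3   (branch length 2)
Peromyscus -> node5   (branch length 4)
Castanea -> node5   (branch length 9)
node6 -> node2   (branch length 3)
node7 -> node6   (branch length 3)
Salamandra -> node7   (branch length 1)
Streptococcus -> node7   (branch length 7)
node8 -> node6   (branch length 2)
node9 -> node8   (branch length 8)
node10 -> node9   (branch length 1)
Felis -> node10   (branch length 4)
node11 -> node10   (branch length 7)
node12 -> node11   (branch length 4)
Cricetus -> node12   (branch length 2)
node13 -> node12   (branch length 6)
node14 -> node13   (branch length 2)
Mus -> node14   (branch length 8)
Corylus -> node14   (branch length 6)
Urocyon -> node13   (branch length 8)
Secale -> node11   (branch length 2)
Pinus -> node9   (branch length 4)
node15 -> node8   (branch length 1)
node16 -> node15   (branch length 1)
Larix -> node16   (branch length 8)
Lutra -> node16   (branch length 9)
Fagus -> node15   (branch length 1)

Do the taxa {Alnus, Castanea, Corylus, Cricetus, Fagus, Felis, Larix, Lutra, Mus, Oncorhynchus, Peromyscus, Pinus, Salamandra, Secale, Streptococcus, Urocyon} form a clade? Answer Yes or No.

The MRCA of the listed taxa is the root, so the smallest clade containing them is the whole tree.
That clade also contains Martes, Pan, which are not in the proposed group, so the group is not monophyletic.

No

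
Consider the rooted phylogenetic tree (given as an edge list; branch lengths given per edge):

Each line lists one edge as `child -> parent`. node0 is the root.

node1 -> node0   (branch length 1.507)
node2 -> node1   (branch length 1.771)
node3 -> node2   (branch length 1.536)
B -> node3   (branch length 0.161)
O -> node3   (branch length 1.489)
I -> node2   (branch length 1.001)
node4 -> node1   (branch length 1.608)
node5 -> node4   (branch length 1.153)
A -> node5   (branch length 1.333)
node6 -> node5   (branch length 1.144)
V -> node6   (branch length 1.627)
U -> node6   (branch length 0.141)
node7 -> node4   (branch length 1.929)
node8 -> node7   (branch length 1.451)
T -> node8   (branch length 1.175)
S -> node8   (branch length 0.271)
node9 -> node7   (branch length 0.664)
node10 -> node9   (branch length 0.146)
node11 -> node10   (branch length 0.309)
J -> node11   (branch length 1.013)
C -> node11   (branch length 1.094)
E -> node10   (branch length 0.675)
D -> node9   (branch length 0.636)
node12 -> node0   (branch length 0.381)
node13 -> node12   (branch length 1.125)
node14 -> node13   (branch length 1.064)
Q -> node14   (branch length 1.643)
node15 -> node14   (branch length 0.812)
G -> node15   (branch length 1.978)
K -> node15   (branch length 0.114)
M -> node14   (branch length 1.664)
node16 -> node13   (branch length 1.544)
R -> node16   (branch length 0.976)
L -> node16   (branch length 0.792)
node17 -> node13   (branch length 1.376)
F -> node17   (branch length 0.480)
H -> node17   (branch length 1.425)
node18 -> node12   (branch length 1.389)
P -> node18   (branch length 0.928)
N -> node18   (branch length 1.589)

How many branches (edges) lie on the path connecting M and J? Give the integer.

11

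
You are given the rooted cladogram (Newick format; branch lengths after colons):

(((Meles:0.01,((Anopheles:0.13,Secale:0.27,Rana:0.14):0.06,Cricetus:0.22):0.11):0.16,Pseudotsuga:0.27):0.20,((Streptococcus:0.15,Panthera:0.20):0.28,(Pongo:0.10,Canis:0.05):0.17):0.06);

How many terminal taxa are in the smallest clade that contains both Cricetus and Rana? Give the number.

The MRCA of Cricetus and Rana is the node subtending ((Anopheles,Secale,Rana),Cricetus).
That clade contains 4 terminal taxa: Anopheles, Cricetus, Rana, Secale.

4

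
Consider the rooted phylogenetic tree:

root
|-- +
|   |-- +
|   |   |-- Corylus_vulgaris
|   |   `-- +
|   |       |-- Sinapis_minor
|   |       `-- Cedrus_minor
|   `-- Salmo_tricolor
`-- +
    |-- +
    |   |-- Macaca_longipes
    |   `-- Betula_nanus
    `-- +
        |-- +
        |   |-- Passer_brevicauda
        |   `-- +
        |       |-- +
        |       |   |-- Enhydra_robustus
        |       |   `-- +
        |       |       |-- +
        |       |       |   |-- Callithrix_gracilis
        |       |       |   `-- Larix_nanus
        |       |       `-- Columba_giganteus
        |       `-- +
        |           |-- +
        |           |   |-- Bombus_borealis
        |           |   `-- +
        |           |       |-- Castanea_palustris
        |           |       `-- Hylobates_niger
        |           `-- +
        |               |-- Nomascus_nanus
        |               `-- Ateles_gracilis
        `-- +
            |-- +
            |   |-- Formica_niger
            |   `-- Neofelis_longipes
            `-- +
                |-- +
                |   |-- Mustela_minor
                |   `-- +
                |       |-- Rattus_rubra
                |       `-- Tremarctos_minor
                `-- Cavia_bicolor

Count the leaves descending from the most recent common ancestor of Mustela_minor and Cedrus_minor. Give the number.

22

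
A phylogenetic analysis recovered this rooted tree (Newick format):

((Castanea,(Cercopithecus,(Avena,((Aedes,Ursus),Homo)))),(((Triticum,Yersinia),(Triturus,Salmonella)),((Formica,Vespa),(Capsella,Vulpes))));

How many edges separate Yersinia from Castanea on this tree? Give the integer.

The MRCA of Yersinia and Castanea is the root of the tree.
From Yersinia up to that node: 4 branches. From Castanea up to the same node: 2 branches. Total: 4 + 2 = 6.

6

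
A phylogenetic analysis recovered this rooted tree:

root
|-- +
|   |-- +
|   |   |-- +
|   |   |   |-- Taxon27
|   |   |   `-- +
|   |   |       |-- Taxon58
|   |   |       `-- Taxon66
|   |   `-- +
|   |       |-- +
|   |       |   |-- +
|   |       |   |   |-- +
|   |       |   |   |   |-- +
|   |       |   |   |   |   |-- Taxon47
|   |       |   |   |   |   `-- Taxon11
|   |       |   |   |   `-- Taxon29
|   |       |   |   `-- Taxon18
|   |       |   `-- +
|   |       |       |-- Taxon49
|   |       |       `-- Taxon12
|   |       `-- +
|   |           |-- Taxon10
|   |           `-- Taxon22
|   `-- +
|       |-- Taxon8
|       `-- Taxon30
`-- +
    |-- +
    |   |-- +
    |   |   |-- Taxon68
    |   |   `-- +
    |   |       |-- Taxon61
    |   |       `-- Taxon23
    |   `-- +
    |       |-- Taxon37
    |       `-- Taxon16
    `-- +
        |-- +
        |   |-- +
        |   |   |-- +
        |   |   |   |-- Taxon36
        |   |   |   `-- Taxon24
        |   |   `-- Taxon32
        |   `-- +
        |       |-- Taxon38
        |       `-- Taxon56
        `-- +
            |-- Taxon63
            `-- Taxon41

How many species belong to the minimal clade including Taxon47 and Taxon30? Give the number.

The MRCA of Taxon47 and Taxon30 is the node subtending (((Taxon27,(Taxon58,Taxon66)),(((((Taxon47,Taxon11),Taxon29),Taxon18),(Taxon49,Taxon12)),(Taxon10,Taxon22))),(Taxon8,Taxon30)).
That clade contains 13 terminal taxa: Taxon10, Taxon11, Taxon12, Taxon18, Taxon22, Taxon27, Taxon29, Taxon30, Taxon47, Taxon49, Taxon58, Taxon66, Taxon8.

13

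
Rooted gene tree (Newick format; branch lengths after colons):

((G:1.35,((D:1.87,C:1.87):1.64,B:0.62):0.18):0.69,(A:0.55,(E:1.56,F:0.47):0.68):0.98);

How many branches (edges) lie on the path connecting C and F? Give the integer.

The MRCA of C and F is the root of the tree.
From C up to that node: 4 branches. From F up to the same node: 3 branches. Total: 4 + 3 = 7.

7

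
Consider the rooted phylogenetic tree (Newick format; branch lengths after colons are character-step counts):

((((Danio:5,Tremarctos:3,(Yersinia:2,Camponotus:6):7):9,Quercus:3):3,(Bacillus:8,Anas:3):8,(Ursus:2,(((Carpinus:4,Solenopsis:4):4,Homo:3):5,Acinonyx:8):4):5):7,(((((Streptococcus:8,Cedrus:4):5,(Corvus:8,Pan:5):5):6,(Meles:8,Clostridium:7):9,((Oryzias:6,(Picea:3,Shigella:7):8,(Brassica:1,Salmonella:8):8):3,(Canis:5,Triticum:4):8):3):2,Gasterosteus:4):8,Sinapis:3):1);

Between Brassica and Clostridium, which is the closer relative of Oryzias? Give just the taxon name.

Brassica

The MRCA of Oryzias and Brassica subtends (Oryzias,(Picea,Shigella),(Brassica,Salmonella)) (5 taxa).
The MRCA of Oryzias and Clostridium subtends (((Streptococcus,Cedrus),(Corvus,Pan)),(Meles,Clostridium),((Oryzias,(Picea,Shigella),(Brassica,Salmonella)),(Canis,Triticum))) (13 taxa).
The first is nested inside the second, so Oryzias shares a more recent common ancestor with Brassica.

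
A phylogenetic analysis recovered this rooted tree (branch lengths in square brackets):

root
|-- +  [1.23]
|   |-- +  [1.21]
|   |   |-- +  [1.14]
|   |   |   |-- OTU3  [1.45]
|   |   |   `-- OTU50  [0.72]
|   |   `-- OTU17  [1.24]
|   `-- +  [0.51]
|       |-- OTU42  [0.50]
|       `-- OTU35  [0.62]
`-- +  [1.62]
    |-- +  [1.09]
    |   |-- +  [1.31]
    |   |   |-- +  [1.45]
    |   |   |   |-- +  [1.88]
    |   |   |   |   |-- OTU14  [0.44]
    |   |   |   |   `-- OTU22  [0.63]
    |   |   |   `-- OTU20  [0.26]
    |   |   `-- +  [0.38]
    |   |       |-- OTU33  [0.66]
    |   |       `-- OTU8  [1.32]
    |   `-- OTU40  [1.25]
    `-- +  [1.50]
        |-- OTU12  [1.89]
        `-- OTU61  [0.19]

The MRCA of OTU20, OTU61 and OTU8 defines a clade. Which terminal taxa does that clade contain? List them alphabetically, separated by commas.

OTU12, OTU14, OTU20, OTU22, OTU33, OTU40, OTU61, OTU8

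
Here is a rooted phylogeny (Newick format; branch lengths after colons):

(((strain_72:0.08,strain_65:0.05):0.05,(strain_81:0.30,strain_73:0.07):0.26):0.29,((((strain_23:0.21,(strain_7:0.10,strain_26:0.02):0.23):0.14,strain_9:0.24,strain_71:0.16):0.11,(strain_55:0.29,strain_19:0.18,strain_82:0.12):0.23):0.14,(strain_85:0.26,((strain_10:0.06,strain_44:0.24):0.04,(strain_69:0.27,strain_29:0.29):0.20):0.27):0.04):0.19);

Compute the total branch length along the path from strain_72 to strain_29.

1.41

The path runs strain_72 → … → MRCA → … → strain_29; the MRCA is the root of the tree.
Branch lengths along that path: 0.08 + 0.05 + 0.29 + 0.19 + 0.04 + 0.27 + 0.20 + 0.29 = 1.41.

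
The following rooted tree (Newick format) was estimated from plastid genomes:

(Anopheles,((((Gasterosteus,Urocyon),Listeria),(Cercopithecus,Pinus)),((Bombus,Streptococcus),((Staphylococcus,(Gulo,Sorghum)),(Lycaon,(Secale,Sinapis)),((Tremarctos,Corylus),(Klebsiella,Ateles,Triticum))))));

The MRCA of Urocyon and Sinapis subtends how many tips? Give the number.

The MRCA of Urocyon and Sinapis is the node subtending ((((Gasterosteus,Urocyon),Listeria),(Cercopithecus,Pinus)),((Bombus,Streptococcus),((Staphylococcus,(Gulo,Sorghum)),(Lycaon,(Secale,Sinapis)),((Tremarctos,Corylus),(Klebsiella,Ateles,Triticum))))).
That clade contains 18 terminal taxa: Ateles, Bombus, Cercopithecus, Corylus, Gasterosteus, Gulo, Klebsiella, Listeria, Lycaon, Pinus, Secale, Sinapis, Sorghum, Staphylococcus, Streptococcus, Tremarctos, Triticum, Urocyon.

18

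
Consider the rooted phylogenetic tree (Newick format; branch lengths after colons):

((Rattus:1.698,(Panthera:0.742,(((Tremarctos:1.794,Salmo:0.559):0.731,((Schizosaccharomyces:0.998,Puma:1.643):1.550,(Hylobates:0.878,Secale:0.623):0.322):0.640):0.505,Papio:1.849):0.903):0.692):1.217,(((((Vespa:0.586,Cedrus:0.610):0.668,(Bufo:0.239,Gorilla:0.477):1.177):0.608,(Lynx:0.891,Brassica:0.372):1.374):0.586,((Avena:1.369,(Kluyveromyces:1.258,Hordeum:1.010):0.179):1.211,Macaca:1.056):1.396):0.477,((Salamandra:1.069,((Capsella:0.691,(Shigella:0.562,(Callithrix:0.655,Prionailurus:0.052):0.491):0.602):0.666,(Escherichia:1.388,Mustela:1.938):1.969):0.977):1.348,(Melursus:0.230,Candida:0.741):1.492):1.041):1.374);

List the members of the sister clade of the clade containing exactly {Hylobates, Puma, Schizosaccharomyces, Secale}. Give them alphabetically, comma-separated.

The clade containing exactly {Hylobates, Puma, Schizosaccharomyces, Secale} attaches to the tree at the node subtending ((Tremarctos,Salmo),((Schizosaccharomyces,Puma),(Hylobates,Secale))).
The other lineage descending from that same node — the sister group — is (Tremarctos,Salmo); its 2 tips in alphabetical order are the answer.

Salmo, Tremarctos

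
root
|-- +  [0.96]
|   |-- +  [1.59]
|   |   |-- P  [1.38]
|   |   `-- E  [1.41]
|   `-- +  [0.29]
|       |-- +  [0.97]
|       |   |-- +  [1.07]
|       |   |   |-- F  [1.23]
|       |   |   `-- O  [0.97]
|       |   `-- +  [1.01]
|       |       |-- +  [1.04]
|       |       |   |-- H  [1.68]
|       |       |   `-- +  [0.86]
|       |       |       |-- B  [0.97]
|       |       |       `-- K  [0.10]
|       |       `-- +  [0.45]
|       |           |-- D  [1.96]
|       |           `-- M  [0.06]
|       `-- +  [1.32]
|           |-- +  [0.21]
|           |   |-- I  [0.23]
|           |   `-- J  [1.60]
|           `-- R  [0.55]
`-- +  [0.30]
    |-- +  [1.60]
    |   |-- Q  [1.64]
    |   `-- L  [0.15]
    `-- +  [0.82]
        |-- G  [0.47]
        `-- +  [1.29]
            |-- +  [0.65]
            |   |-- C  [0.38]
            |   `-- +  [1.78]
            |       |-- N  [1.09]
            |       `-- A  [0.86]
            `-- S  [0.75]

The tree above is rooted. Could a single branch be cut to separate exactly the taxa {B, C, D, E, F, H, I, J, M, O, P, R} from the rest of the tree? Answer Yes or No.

The MRCA of the listed taxa is the root, so the smallest clade containing them is the whole tree.
That clade also contains A, G, K, L, N, Q, S, which are not in the proposed group, so the group is not monophyletic.

No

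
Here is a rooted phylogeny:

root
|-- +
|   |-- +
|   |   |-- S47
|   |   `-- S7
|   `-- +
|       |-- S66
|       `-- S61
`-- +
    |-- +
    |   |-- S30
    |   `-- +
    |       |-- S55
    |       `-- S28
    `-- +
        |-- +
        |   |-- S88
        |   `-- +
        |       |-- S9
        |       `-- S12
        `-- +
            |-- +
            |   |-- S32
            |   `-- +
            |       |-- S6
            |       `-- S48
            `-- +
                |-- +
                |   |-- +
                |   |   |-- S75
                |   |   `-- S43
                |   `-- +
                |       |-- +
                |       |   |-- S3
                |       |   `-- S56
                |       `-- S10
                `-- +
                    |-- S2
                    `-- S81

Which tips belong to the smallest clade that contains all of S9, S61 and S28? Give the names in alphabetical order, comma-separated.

S10, S12, S2, S28, S3, S30, S32, S43, S47, S48, S55, S56, S6, S61, S66, S7, S75, S81, S88, S9

Tracing S9: it sits inside (S9,S12).
Tracing S61: it sits inside (S66,S61).
Tracing S28: it sits inside (S55,S28).
The smallest clade enclosing all 3 is the whole tree (their MRCA is the root), so the answer is all 20 tips in alphabetical order.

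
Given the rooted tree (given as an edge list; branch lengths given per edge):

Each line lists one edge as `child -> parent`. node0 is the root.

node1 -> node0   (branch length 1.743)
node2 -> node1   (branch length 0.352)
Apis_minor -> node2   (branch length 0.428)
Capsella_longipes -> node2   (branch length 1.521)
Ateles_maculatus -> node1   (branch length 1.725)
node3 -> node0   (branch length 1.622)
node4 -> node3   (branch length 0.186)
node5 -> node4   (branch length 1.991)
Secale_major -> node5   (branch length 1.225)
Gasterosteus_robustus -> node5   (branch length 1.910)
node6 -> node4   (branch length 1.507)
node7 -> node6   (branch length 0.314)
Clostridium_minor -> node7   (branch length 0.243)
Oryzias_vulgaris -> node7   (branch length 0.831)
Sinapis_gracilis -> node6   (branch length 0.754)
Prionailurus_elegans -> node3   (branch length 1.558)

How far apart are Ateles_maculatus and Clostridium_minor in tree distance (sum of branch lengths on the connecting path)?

7.340

The path runs Ateles_maculatus → … → MRCA → … → Clostridium_minor; the MRCA is the root of the tree.
Branch lengths along that path: 1.725 + 1.743 + 1.622 + 0.186 + 1.507 + 0.314 + 0.243 = 7.340.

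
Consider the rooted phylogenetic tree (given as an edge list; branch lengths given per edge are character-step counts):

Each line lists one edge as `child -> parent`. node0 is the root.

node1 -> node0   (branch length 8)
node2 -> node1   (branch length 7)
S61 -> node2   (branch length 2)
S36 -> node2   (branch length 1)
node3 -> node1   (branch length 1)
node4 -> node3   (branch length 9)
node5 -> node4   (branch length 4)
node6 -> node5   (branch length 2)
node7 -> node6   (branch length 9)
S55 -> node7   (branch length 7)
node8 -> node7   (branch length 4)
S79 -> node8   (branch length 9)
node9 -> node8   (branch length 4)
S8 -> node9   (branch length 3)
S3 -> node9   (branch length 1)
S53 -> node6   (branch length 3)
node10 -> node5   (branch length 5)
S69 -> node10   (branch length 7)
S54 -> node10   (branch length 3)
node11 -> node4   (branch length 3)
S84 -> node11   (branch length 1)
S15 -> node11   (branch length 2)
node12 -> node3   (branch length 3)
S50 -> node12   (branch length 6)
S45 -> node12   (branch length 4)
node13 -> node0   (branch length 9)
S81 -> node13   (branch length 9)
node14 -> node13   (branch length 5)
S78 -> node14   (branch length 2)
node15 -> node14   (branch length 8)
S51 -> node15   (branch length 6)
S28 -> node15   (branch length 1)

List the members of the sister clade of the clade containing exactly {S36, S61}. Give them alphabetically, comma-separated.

The clade containing exactly {S36, S61} attaches to the tree at the node subtending ((S61,S36),(((((S55,(S79,(S8,S3))),S53),(S69,S54)),(S84,S15)),(S50,S45))).
The other lineage descending from that same node — the sister group — is (((((S55,(S79,(S8,S3))),S53),(S69,S54)),(S84,S15)),(S50,S45)); its 11 tips in alphabetical order are the answer.

S15, S3, S45, S50, S53, S54, S55, S69, S79, S8, S84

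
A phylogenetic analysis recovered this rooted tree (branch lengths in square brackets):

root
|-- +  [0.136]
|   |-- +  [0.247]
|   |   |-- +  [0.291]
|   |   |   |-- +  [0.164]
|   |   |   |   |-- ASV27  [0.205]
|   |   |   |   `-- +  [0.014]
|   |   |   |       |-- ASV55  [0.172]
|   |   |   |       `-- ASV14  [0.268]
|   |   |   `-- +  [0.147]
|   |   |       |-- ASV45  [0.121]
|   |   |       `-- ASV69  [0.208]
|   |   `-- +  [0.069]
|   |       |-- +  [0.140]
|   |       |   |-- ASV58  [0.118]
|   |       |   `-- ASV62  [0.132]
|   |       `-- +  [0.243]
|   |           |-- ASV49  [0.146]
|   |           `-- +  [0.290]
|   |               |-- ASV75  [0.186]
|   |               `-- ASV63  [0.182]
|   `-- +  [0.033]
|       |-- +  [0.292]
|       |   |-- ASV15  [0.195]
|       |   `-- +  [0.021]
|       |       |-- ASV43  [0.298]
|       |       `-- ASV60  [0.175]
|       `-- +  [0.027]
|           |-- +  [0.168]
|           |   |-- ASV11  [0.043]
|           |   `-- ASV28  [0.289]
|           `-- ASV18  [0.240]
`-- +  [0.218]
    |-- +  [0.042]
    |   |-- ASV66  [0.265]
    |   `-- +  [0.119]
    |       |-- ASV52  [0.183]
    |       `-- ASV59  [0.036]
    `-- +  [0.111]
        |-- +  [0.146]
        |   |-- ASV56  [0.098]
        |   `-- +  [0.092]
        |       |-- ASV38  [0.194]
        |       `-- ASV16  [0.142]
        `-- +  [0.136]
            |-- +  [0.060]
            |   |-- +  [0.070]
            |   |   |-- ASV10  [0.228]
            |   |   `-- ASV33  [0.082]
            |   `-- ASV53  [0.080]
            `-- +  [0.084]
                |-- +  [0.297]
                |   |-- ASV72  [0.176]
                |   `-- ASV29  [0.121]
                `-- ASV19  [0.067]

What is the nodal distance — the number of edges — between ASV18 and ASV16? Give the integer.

9

The MRCA of ASV18 and ASV16 is the root of the tree.
From ASV18 up to that node: 4 branches. From ASV16 up to the same node: 5 branches. Total: 4 + 5 = 9.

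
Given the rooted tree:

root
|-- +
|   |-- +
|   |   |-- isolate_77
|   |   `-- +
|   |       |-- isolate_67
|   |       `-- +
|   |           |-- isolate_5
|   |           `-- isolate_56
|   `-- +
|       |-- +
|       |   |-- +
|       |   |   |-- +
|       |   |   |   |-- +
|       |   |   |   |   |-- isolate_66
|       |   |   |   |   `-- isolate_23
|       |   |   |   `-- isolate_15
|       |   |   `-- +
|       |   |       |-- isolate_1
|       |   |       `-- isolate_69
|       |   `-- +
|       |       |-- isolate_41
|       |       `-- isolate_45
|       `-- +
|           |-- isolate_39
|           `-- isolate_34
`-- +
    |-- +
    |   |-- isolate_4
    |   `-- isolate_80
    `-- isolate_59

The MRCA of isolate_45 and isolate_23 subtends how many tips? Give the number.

The MRCA of isolate_45 and isolate_23 is the node subtending ((((isolate_66,isolate_23),isolate_15),(isolate_1,isolate_69)),(isolate_41,isolate_45)).
That clade contains 7 terminal taxa: isolate_1, isolate_15, isolate_23, isolate_41, isolate_45, isolate_66, isolate_69.

7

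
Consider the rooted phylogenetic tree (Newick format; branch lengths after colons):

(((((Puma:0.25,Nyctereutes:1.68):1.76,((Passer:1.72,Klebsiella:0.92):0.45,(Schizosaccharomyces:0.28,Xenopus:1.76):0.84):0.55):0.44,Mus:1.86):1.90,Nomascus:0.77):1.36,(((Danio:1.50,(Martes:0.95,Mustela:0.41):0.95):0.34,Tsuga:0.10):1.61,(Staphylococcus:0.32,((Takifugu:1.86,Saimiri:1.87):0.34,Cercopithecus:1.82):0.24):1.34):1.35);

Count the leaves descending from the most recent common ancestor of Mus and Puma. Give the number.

The MRCA of Mus and Puma is the node subtending (((Puma,Nyctereutes),((Passer,Klebsiella),(Schizosaccharomyces,Xenopus))),Mus).
That clade contains 7 terminal taxa: Klebsiella, Mus, Nyctereutes, Passer, Puma, Schizosaccharomyces, Xenopus.

7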